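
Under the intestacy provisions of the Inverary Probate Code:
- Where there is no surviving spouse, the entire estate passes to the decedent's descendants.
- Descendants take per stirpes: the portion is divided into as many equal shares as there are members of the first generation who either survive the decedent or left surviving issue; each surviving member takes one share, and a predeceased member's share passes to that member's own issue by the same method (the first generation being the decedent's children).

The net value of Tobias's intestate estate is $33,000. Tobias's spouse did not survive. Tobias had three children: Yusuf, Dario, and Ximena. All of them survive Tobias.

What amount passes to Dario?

The entire $33,000 passes to the descendants.
That amount ($33,000) is divided into 3 shares of $11,000: Yusuf, Dario, and Ximena each take $11,000.

Dario receives $11,000.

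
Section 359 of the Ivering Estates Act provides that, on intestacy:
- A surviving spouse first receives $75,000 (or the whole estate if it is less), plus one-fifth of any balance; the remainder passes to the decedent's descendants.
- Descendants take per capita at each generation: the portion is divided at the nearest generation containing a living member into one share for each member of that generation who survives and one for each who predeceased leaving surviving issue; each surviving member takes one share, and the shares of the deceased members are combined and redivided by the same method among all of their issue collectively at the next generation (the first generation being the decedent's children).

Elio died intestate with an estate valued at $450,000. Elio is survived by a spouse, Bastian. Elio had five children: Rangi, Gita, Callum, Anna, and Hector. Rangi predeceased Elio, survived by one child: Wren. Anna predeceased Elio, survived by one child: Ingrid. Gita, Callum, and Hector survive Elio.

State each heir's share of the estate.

Bastian first takes $75,000, leaving a balance of $375,000. Bastian then takes one-fifth of the balance ($75,000), for a total of $150,000. The remaining $300,000 passes to the descendants.
The descendants' portion ($300,000) is divided at the children's generation into 5 shares of $60,000. Gita, Callum, and Hector each take $60,000. The 2 shares of the deceased (Rangi and Anna) are combined into a pool of $120,000.
That pool ($120,000) is divided at the grandchildren's generation equally among Wren and Ingrid: $60,000 each.

Bastian: $150,000; Wren: $60,000; Gita: $60,000; Callum: $60,000; Ingrid: $60,000; Hector: $60,000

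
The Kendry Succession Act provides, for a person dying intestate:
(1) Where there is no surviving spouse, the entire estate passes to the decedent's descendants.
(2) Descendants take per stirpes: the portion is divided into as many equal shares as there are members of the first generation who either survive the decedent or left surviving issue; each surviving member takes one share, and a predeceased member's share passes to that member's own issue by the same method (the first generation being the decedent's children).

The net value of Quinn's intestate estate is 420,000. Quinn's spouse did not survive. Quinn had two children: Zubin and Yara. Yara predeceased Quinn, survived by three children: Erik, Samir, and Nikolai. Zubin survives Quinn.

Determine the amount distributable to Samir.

Samir receives 70,000.

The entire 420,000 passes to the descendants.
That amount (420,000) is divided into 2 shares of 210,000: Zubin takes 210,000; Yara's 210,000 share passes to Yara's issue.
Yara's share (210,000) is divided into 3 shares of 70,000: Erik, Samir, and Nikolai each take 70,000.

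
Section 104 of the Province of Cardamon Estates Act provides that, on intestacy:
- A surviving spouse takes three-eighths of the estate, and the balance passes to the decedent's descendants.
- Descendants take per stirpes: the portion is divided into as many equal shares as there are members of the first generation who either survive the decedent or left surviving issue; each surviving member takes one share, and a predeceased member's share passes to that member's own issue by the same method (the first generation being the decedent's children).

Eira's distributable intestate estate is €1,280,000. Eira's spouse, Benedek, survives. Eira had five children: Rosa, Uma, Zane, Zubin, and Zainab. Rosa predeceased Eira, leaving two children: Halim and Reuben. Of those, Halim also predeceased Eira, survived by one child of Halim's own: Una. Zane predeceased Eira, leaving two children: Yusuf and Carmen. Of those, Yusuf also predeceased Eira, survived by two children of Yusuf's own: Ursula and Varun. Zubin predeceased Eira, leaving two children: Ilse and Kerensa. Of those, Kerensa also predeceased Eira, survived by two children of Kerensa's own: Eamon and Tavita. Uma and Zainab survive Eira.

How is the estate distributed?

Benedek: €480,000; Una: €80,000; Reuben: €80,000; Uma: €160,000; Ursula: €40,000; Varun: €40,000; Carmen: €80,000; Ilse: €80,000; Eamon: €40,000; Tavita: €40,000; Zainab: €160,000

Benedek takes three-eighths of €1,280,000 = €480,000. The remaining €800,000 passes to the descendants.
The descendants' portion (€800,000) is divided into 5 shares of €160,000: Uma and Zainab each take €160,000; Rosa's €160,000 share passes to Rosa's issue; Zane's €160,000 share passes to Zane's issue; Zubin's €160,000 share passes to Zubin's issue.
Rosa's share (€160,000) is divided into 2 shares of €80,000: Reuben takes €80,000; Halim's €80,000 share passes to Halim's issue.
Halim's share (€80,000) passes entirely to Una.
Zane's share (€160,000) is divided into 2 shares of €80,000: Carmen takes €80,000; Yusuf's €80,000 share passes to Yusuf's issue.
Yusuf's share (€80,000) is divided into 2 shares of €40,000: Ursula and Varun each take €40,000.
Zubin's share (€160,000) is divided into 2 shares of €80,000: Ilse takes €80,000; Kerensa's €80,000 share passes to Kerensa's issue.
Kerensa's share (€80,000) is divided into 2 shares of €40,000: Eamon and Tavita each take €40,000.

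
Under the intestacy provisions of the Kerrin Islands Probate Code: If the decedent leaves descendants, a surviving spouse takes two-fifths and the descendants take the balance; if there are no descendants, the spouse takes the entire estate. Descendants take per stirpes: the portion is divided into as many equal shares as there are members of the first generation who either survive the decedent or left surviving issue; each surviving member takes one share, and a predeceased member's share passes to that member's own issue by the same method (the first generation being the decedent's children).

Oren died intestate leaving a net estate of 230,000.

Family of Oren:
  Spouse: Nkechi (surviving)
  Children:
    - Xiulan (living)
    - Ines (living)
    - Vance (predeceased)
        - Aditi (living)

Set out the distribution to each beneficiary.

Nkechi: 92,000; Xiulan: 46,000; Ines: 46,000; Aditi: 46,000

Nkechi takes two-fifths of 230,000 = 92,000. The remaining 138,000 passes to the descendants.
The descendants' portion (138,000) is divided into 3 shares of 46,000: Xiulan and Ines each take 46,000; Vance's 46,000 share passes to Vance's issue.
Vance's share (46,000) passes entirely to Aditi.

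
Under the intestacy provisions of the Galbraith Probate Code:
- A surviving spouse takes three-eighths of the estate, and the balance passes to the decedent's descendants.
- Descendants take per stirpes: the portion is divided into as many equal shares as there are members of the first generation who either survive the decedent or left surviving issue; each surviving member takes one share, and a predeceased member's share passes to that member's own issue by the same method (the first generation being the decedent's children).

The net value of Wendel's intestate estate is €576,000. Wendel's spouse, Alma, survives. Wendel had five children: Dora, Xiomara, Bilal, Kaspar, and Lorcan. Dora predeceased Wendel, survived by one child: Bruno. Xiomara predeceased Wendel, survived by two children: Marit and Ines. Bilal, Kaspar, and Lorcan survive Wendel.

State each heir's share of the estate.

Alma takes three-eighths of €576,000 = €216,000. The remaining €360,000 passes to the descendants.
The descendants' portion (€360,000) is divided into 5 shares of €72,000: Bilal, Kaspar, and Lorcan each take €72,000; Dora's €72,000 share passes to Dora's issue; Xiomara's €72,000 share passes to Xiomara's issue.
Dora's share (€72,000) passes entirely to Bruno.
Xiomara's share (€72,000) is divided into 2 shares of €36,000: Marit and Ines each take €36,000.

Alma: €216,000; Bruno: €72,000; Marit: €36,000; Ines: €36,000; Bilal: €72,000; Kaspar: €72,000; Lorcan: €72,000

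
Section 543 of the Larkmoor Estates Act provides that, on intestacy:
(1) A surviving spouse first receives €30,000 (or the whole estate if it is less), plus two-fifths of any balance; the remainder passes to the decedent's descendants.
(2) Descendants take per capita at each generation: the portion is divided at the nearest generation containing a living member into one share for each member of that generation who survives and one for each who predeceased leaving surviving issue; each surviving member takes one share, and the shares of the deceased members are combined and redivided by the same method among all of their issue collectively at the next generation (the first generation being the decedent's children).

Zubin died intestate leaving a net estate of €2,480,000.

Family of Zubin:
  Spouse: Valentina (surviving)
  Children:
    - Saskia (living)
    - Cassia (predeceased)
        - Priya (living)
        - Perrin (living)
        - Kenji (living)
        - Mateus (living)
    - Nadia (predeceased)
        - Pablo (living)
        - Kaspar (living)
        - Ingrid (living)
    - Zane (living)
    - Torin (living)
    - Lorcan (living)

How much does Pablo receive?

Valentina first takes €30,000, leaving a balance of €2,450,000. Valentina then takes two-fifths of the balance (€980,000), for a total of €1,010,000. The remaining €1,470,000 passes to the descendants.
The descendants' portion (€1,470,000) is divided at the children's generation into 6 shares of €245,000. Saskia, Zane, Torin, and Lorcan each take €245,000. The 2 shares of the deceased (Cassia and Nadia) are combined into a pool of €490,000.
That pool (€490,000) is divided at the grandchildren's generation equally among Priya, Perrin, Kenji, Mateus, Pablo, Kaspar, and Ingrid: €70,000 each.

Pablo receives €70,000.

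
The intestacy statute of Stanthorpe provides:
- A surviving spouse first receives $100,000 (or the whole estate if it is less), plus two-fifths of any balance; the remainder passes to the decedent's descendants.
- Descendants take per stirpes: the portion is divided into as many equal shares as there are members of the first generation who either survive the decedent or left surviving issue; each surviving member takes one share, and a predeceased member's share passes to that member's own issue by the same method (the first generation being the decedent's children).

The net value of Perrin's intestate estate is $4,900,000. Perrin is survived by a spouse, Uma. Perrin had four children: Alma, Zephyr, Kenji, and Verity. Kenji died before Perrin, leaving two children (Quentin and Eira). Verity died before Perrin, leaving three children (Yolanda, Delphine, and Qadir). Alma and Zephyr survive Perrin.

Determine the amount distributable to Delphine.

Delphine receives $240,000.

Uma first takes $100,000, leaving a balance of $4,800,000. Uma then takes two-fifths of the balance ($1,920,000), for a total of $2,020,000. The remaining $2,880,000 passes to the descendants.
The descendants' portion ($2,880,000) is divided into 4 shares of $720,000: Alma and Zephyr each take $720,000; Kenji's $720,000 share passes to Kenji's issue; Verity's $720,000 share passes to Verity's issue.
Kenji's share ($720,000) is divided into 2 shares of $360,000: Quentin and Eira each take $360,000.
Verity's share ($720,000) is divided into 3 shares of $240,000: Yolanda, Delphine, and Qadir each take $240,000.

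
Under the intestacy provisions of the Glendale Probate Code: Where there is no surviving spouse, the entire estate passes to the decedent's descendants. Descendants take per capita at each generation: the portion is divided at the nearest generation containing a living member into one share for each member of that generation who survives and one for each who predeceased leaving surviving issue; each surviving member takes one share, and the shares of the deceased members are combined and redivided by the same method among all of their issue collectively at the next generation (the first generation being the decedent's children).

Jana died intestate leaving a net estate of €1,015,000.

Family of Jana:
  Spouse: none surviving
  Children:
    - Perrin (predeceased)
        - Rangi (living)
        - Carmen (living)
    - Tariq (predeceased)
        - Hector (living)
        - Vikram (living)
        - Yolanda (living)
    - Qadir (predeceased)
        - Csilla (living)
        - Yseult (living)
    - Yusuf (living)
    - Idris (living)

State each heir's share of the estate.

The entire €1,015,000 passes to the descendants.
That amount (€1,015,000) is divided at the children's generation into 5 shares of €203,000. Yusuf and Idris each take €203,000. The 3 shares of the deceased (Perrin, Tariq, and Qadir) are combined into a pool of €609,000.
That pool (€609,000) is divided at the grandchildren's generation equally among Rangi, Carmen, Hector, Vikram, Yolanda, Csilla, and Yseult: €87,000 each.

Rangi: €87,000; Carmen: €87,000; Hector: €87,000; Vikram: €87,000; Yolanda: €87,000; Csilla: €87,000; Yseult: €87,000; Yusuf: €203,000; Idris: €203,000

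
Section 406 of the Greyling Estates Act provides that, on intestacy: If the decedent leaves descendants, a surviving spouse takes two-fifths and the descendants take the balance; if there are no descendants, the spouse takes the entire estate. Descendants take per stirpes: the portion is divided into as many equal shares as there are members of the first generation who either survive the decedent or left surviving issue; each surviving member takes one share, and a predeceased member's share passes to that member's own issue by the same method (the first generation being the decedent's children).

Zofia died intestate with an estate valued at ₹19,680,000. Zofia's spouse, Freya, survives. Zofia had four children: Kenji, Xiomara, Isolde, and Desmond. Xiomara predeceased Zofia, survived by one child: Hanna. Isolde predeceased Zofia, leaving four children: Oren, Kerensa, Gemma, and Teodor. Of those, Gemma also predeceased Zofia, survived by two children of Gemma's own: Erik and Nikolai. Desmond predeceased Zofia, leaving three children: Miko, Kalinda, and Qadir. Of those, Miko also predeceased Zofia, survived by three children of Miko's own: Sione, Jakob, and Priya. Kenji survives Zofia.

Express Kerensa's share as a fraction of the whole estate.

Kerensa receives 3/80 of the estate.

Freya takes two-fifths of ₹19,680,000 = ₹7,872,000. The remaining ₹11,808,000 passes to the descendants.
The descendants' portion (₹11,808,000) is divided into 4 shares of ₹2,952,000: Kenji takes ₹2,952,000; Xiomara's ₹2,952,000 share passes to Xiomara's issue; Isolde's ₹2,952,000 share passes to Isolde's issue; Desmond's ₹2,952,000 share passes to Desmond's issue.
Xiomara's share (₹2,952,000) passes entirely to Hanna.
Isolde's share (₹2,952,000) is divided into 4 shares of ₹738,000: Oren, Kerensa, and Teodor each take ₹738,000; Gemma's ₹738,000 share passes to Gemma's issue.
Gemma's share (₹738,000) is divided into 2 shares of ₹369,000: Erik and Nikolai each take ₹369,000.
Desmond's share (₹2,952,000) is divided into 3 shares of ₹984,000: Kalinda and Qadir each take ₹984,000; Miko's ₹984,000 share passes to Miko's issue.
Miko's share (₹984,000) is divided into 3 shares of ₹328,000: Sione, Jakob, and Priya each take ₹328,000.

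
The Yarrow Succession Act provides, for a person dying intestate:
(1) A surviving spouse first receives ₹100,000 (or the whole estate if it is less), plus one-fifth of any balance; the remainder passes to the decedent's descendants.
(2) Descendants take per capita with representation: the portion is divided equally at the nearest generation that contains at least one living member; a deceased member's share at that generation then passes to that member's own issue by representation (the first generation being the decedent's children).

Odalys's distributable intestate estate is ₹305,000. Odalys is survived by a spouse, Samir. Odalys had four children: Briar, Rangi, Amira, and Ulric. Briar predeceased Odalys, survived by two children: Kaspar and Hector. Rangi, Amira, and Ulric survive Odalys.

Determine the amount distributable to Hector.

Hector receives ₹20,500.

Samir first takes ₹100,000, leaving a balance of ₹205,000. Samir then takes one-fifth of the balance (₹41,000), for a total of ₹141,000. The remaining ₹164,000 passes to the descendants.
The descendants' portion (₹164,000) is divided into 4 shares of ₹41,000: Rangi, Amira, and Ulric each take ₹41,000; Briar's ₹41,000 share passes to Briar's issue.
Briar's share (₹41,000) is divided into 2 shares of ₹20,500: Kaspar and Hector each take ₹20,500.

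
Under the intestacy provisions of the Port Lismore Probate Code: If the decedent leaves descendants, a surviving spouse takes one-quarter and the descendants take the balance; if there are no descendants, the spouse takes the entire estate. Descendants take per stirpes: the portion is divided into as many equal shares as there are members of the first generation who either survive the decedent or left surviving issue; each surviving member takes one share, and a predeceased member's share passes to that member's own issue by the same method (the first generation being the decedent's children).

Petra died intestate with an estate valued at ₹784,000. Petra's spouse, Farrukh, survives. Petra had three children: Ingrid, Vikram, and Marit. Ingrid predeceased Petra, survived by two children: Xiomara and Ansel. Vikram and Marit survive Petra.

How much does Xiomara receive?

Xiomara receives ₹98,000.

Farrukh takes one-quarter of ₹784,000 = ₹196,000. The remaining ₹588,000 passes to the descendants.
The descendants' portion (₹588,000) is divided into 3 shares of ₹196,000: Vikram and Marit each take ₹196,000; Ingrid's ₹196,000 share passes to Ingrid's issue.
Ingrid's share (₹196,000) is divided into 2 shares of ₹98,000: Xiomara and Ansel each take ₹98,000.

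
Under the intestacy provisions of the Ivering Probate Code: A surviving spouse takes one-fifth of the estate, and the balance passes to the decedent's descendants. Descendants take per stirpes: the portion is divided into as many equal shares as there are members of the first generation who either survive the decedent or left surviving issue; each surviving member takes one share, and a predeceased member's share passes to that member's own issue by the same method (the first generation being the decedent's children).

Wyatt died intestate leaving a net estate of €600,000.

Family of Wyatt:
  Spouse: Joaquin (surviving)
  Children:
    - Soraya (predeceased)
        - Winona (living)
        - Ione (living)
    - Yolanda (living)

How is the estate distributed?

Joaquin takes one-fifth of €600,000 = €120,000. The remaining €480,000 passes to the descendants.
The descendants' portion (€480,000) is divided into 2 shares of €240,000: Yolanda takes €240,000; Soraya's €240,000 share passes to Soraya's issue.
Soraya's share (€240,000) is divided into 2 shares of €120,000: Winona and Ione each take €120,000.

Joaquin: €120,000; Winona: €120,000; Ione: €120,000; Yolanda: €240,000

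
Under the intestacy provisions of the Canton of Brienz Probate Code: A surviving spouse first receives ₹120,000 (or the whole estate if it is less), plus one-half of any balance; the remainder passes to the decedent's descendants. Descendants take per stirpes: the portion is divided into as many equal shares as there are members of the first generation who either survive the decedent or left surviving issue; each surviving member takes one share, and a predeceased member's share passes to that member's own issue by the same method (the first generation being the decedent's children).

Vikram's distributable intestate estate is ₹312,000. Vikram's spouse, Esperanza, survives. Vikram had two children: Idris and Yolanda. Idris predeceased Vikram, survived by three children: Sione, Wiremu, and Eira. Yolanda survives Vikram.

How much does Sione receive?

Esperanza first takes ₹120,000, leaving a balance of ₹192,000. Esperanza then takes one-half of the balance (₹96,000), for a total of ₹216,000. The remaining ₹96,000 passes to the descendants.
The descendants' portion (₹96,000) is divided into 2 shares of ₹48,000: Yolanda takes ₹48,000; Idris's ₹48,000 share passes to Idris's issue.
Idris's share (₹48,000) is divided into 3 shares of ₹16,000: Sione, Wiremu, and Eira each take ₹16,000.

Sione receives ₹16,000.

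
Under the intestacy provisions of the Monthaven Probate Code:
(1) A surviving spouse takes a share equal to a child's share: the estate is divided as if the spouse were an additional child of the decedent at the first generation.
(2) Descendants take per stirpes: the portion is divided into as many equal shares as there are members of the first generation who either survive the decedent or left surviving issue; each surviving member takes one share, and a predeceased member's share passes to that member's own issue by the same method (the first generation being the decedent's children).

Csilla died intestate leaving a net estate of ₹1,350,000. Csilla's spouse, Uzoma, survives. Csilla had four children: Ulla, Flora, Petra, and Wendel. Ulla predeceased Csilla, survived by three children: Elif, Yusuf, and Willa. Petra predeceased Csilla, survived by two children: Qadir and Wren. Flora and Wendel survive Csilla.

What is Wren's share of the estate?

Wren receives ₹135,000.

The spouse counts as an additional share at the children's level, so there are 5 primary shares of ₹270,000. Uzoma takes one such share (₹270,000).
The children's combined portion (₹1,080,000) is divided into 4 shares of ₹270,000: Flora and Wendel each take ₹270,000; Ulla's ₹270,000 share passes to Ulla's issue; Petra's ₹270,000 share passes to Petra's issue.
Ulla's share (₹270,000) is divided into 3 shares of ₹90,000: Elif, Yusuf, and Willa each take ₹90,000.
Petra's share (₹270,000) is divided into 2 shares of ₹135,000: Qadir and Wren each take ₹135,000.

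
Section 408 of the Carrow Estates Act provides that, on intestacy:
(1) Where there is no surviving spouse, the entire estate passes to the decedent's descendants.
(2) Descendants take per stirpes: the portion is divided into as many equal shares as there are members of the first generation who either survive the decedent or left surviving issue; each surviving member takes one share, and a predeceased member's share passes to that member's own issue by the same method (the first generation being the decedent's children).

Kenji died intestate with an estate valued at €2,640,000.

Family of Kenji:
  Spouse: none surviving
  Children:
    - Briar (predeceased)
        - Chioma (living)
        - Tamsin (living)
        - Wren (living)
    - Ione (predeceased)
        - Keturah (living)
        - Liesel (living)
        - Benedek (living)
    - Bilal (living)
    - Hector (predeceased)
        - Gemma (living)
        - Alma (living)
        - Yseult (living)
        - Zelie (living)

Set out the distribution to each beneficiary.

The entire €2,640,000 passes to the descendants.
That amount (€2,640,000) is divided into 4 shares of €660,000: Bilal takes €660,000; Briar's €660,000 share passes to Briar's issue; Ione's €660,000 share passes to Ione's issue; Hector's €660,000 share passes to Hector's issue.
Briar's share (€660,000) is divided into 3 shares of €220,000: Chioma, Tamsin, and Wren each take €220,000.
Ione's share (€660,000) is divided into 3 shares of €220,000: Keturah, Liesel, and Benedek each take €220,000.
Hector's share (€660,000) is divided into 4 shares of €165,000: Gemma, Alma, Yseult, and Zelie each take €165,000.

Chioma: €220,000; Tamsin: €220,000; Wren: €220,000; Keturah: €220,000; Liesel: €220,000; Benedek: €220,000; Bilal: €660,000; Gemma: €165,000; Alma: €165,000; Yseult: €165,000; Zelie: €165,000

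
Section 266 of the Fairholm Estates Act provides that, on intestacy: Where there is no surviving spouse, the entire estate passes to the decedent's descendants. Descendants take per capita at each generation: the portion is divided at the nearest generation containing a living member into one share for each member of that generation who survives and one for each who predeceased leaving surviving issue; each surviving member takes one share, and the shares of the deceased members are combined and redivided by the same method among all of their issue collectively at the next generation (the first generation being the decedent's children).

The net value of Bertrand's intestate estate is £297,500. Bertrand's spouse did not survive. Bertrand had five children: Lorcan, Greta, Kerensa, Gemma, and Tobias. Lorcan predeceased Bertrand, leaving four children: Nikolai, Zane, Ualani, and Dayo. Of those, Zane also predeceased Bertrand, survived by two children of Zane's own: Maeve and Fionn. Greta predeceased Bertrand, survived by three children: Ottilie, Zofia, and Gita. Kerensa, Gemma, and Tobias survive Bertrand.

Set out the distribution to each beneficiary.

The entire £297,500 passes to the descendants.
That amount (£297,500) is divided at the children's generation into 5 shares of £59,500. Kerensa, Gemma, and Tobias each take £59,500. The 2 shares of the deceased (Lorcan and Greta) are combined into a pool of £119,000.
That pool (£119,000) is divided at the grandchildren's generation into 7 shares of £17,000. Nikolai, Ualani, Dayo, Ottilie, Zofia, and Gita each take £17,000. The remaining share for the deceased Zane (£17,000) is carried to the next generation.
That pool (£17,000) is divided at the great-grandchildren's generation equally among Maeve and Fionn: £8,500 each.

Nikolai: £17,000; Maeve: £8,500; Fionn: £8,500; Ualani: £17,000; Dayo: £17,000; Ottilie: £17,000; Zofia: £17,000; Gita: £17,000; Kerensa: £59,500; Gemma: £59,500; Tobias: £59,500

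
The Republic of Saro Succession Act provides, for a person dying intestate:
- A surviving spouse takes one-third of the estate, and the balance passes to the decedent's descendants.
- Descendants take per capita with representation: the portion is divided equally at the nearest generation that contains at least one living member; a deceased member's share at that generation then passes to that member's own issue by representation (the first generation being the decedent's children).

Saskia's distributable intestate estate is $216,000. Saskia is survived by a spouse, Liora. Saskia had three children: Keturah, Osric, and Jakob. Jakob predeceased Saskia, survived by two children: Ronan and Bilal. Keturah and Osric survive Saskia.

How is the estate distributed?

Liora takes one-third of $216,000 = $72,000. The remaining $144,000 passes to the descendants.
The descendants' portion ($144,000) is divided into 3 shares of $48,000: Keturah and Osric each take $48,000; Jakob's $48,000 share passes to Jakob's issue.
Jakob's share ($48,000) is divided into 2 shares of $24,000: Ronan and Bilal each take $24,000.

Liora: $72,000; Keturah: $48,000; Osric: $48,000; Ronan: $24,000; Bilal: $24,000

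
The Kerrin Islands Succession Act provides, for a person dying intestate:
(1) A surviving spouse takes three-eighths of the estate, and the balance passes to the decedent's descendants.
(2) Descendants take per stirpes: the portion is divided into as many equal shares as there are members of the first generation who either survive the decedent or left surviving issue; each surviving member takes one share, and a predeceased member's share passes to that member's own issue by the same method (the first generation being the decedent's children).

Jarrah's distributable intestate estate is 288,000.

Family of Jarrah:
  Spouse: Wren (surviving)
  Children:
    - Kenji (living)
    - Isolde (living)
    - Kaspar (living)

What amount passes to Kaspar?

Kaspar receives 60,000.

Wren takes three-eighths of 288,000 = 108,000. The remaining 180,000 passes to the descendants.
The descendants' portion (180,000) is divided into 3 shares of 60,000: Kenji, Isolde, and Kaspar each take 60,000.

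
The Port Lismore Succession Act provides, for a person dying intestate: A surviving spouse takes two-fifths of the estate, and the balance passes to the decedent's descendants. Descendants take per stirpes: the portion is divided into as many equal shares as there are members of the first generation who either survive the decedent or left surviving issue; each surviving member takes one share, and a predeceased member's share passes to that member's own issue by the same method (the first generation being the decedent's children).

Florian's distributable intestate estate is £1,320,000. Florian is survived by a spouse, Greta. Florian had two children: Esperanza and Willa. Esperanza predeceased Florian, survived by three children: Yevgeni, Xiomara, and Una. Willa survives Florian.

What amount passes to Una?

Greta takes two-fifths of £1,320,000 = £528,000. The remaining £792,000 passes to the descendants.
The descendants' portion (£792,000) is divided into 2 shares of £396,000: Willa takes £396,000; Esperanza's £396,000 share passes to Esperanza's issue.
Esperanza's share (£396,000) is divided into 3 shares of £132,000: Yevgeni, Xiomara, and Una each take £132,000.

Una receives £132,000.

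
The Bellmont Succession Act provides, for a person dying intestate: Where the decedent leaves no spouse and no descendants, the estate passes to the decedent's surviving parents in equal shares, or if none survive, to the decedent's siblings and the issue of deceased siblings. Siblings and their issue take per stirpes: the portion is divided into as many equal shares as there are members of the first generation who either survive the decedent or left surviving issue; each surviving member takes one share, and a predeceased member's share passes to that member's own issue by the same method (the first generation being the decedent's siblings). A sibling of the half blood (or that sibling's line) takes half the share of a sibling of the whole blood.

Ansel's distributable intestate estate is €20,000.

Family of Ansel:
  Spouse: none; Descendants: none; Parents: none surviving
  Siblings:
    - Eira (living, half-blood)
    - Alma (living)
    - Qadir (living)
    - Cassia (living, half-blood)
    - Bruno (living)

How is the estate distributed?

The entire €20,000 passes to the siblings and their issue.
Counting each half-blood sibling's line as half a unit, there are 4 units in €20,000, so one unit is €5,000. Whole-blood lines (Alma, Qadir, and Bruno) take €5,000 each; half-blood lines (Eira and Cassia) take €2,500 each.

Eira: €2,500; Alma: €5,000; Qadir: €5,000; Cassia: €2,500; Bruno: €5,000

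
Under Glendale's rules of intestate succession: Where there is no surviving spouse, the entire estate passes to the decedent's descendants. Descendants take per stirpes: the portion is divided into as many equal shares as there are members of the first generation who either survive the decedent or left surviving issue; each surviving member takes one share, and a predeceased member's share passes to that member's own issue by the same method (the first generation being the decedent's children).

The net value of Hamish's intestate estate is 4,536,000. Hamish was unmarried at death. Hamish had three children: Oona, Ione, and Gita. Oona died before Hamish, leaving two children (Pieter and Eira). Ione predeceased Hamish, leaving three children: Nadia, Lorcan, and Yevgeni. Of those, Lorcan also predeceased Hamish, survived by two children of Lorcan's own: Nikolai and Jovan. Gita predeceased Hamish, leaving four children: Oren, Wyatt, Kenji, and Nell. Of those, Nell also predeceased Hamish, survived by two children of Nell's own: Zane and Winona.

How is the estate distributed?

The entire 4,536,000 passes to the descendants.
That amount (4,536,000) is divided into 3 shares of 1,512,000: Oona's 1,512,000 share passes to Oona's issue; Ione's 1,512,000 share passes to Ione's issue; Gita's 1,512,000 share passes to Gita's issue.
Oona's share (1,512,000) is divided into 2 shares of 756,000: Pieter and Eira each take 756,000.
Ione's share (1,512,000) is divided into 3 shares of 504,000: Nadia and Yevgeni each take 504,000; Lorcan's 504,000 share passes to Lorcan's issue.
Lorcan's share (504,000) is divided into 2 shares of 252,000: Nikolai and Jovan each take 252,000.
Gita's share (1,512,000) is divided into 4 shares of 378,000: Oren, Wyatt, and Kenji each take 378,000; Nell's 378,000 share passes to Nell's issue.
Nell's share (378,000) is divided into 2 shares of 189,000: Zane and Winona each take 189,000.

Pieter: 756,000; Eira: 756,000; Nadia: 504,000; Nikolai: 252,000; Jovan: 252,000; Yevgeni: 504,000; Oren: 378,000; Wyatt: 378,000; Kenji: 378,000; Zane: 189,000; Winona: 189,000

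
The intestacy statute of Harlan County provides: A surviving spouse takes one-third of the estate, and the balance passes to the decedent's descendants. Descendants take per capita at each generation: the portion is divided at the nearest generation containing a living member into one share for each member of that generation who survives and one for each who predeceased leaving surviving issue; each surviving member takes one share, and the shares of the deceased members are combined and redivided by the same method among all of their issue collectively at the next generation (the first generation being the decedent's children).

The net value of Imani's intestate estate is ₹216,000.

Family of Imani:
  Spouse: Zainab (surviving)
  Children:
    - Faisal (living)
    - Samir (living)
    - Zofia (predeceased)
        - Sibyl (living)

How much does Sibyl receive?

Zainab takes one-third of ₹216,000 = ₹72,000. The remaining ₹144,000 passes to the descendants.
The descendants' portion (₹144,000) is divided at the children's generation into 3 shares of ₹48,000. Faisal and Samir each take ₹48,000. The remaining share for the deceased Zofia (₹48,000) is carried to the next generation.
That pool (₹48,000) passes entirely to Sibyl, the sole taker at the grandchildren's generation.

Sibyl receives ₹48,000.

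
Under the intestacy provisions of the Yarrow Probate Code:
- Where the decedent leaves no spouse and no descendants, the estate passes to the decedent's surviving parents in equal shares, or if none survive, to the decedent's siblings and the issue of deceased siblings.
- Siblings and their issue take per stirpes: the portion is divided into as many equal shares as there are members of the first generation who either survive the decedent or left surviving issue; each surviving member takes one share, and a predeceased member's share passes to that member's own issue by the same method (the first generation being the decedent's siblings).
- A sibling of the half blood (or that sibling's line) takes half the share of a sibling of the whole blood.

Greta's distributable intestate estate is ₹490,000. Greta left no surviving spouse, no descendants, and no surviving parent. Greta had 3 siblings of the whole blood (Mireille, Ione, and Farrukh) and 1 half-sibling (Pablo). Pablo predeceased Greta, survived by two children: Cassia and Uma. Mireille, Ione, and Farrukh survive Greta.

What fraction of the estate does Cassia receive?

The entire ₹490,000 passes to the siblings and their issue.
Counting each half-blood sibling's line as half a unit, there are 7/2 units in ₹490,000, so one unit is ₹140,000. Whole-blood lines (Mireille, Ione, and Farrukh) take ₹140,000 each; half-blood lines (Pablo) take ₹70,000 each.
Pablo's share (₹70,000) is divided into 2 shares of ₹35,000: Cassia and Uma each take ₹35,000.

Cassia receives 1/14 of the estate.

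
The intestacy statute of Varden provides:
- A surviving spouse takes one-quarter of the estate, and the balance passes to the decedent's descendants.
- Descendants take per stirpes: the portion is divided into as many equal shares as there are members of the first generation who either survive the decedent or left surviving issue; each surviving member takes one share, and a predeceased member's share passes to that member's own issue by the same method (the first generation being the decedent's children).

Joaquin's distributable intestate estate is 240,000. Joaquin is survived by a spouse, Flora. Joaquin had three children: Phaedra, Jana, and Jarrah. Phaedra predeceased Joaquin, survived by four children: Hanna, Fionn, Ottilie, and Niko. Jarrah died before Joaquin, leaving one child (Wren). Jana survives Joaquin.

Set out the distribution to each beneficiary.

Flora takes one-quarter of 240,000 = 60,000. The remaining 180,000 passes to the descendants.
The descendants' portion (180,000) is divided into 3 shares of 60,000: Jana takes 60,000; Phaedra's 60,000 share passes to Phaedra's issue; Jarrah's 60,000 share passes to Jarrah's issue.
Phaedra's share (60,000) is divided into 4 shares of 15,000: Hanna, Fionn, Ottilie, and Niko each take 15,000.
Jarrah's share (60,000) passes entirely to Wren.

Flora: 60,000; Hanna: 15,000; Fionn: 15,000; Ottilie: 15,000; Niko: 15,000; Jana: 60,000; Wren: 60,000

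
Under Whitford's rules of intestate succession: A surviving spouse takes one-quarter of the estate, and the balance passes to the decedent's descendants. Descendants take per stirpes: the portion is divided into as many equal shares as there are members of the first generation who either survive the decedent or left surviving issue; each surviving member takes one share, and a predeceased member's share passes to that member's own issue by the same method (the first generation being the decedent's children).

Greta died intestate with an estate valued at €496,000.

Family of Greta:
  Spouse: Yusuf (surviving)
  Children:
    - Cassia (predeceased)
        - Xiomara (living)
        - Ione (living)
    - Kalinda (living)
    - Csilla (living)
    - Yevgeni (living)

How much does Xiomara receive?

Yusuf takes one-quarter of €496,000 = €124,000. The remaining €372,000 passes to the descendants.
The descendants' portion (€372,000) is divided into 4 shares of €93,000: Kalinda, Csilla, and Yevgeni each take €93,000; Cassia's €93,000 share passes to Cassia's issue.
Cassia's share (€93,000) is divided into 2 shares of €46,500: Xiomara and Ione each take €46,500.

Xiomara receives €46,500.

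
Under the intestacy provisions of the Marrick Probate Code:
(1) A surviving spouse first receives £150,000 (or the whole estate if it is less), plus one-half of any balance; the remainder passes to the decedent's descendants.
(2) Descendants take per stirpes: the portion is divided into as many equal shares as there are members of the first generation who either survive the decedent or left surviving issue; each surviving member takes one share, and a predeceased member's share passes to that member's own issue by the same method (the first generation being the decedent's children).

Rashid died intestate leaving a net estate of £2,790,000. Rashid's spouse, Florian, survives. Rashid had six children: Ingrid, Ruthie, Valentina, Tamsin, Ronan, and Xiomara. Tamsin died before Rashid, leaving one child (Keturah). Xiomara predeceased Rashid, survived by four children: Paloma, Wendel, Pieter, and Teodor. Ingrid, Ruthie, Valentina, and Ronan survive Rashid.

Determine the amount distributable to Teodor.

Florian first takes £150,000, leaving a balance of £2,640,000. Florian then takes one-half of the balance (£1,320,000), for a total of £1,470,000. The remaining £1,320,000 passes to the descendants.
The descendants' portion (£1,320,000) is divided into 6 shares of £220,000: Ingrid, Ruthie, Valentina, and Ronan each take £220,000; Tamsin's £220,000 share passes to Tamsin's issue; Xiomara's £220,000 share passes to Xiomara's issue.
Tamsin's share (£220,000) passes entirely to Keturah.
Xiomara's share (£220,000) is divided into 4 shares of £55,000: Paloma, Wendel, Pieter, and Teodor each take £55,000.

Teodor receives £55,000.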